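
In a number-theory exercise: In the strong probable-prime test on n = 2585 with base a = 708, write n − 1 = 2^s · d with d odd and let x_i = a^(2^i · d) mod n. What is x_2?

n − 1 = 2584 = 2^3 · 323, so s = 3 and d = 323.
x_0 = 708^323 mod 2585 = 97.
x_1 = 97^2 mod 2585 = 1654.
x_2 = 1654^2 mod 2585 = 786.

786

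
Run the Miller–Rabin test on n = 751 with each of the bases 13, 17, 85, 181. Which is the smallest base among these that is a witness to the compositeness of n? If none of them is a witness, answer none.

none

n − 1 = 750 = 2^1 · 375, so s = 1 and d = 375.
Base 13: x_0 = 13^375 mod 751 = 1. x_0 = 1, so 13 is not a witness.
Base 17: x_0 = 17^375 mod 751 = 750. x_0 = 750 ≡ −1, so 17 is not a witness.
Base 85: x_0 = 85^375 mod 751 = 750. x_0 = 750 ≡ −1, so 85 is not a witness.
Base 181: x_0 = 181^375 mod 751 = 1. x_0 = 1, so 181 is not a witness.
No listed base is a witness for 751.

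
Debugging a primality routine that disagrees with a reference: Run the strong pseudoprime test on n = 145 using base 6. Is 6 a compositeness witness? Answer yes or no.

n − 1 = 144 = 2^4 · 9, so s = 4 and d = 9.
x_0 = 6^9 mod 145 = 51.
x_0 is neither 1 nor 144, so continue squaring.
x_1 = 51^2 mod 145 = 136.
x_2 = 136^2 mod 145 = 81.
x_3 = 81^2 mod 145 = 36.
Reached i = s−1 = 3 without hitting −1: 6 is a Miller–Rabin witness and 145 is composite.

yes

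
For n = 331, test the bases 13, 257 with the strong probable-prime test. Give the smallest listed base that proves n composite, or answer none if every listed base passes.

n − 1 = 330 = 2^1 · 165, so s = 1 and d = 165.
Base 13: x_0 = 13^165 mod 331 = 330. x_0 = 330 ≡ −1, so 13 is not a witness.
Base 257: x_0 = 257^165 mod 331 = 330. x_0 = 330 ≡ −1, so 257 is not a witness.
No listed base is a witness for 331.

none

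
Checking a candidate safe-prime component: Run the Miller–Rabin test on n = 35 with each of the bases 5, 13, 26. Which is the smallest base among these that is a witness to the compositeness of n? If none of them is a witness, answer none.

n − 1 = 34 = 2^1 · 17, so s = 1 and d = 17.
Base 5: x_0 = 5^17 mod 35 = 10. x_0 ∉ {1, 34} and s = 1, so 5 is a Miller–Rabin witness and 35 is composite.
Base 13: x_0 = 13^17 mod 35 = 13. x_0 ∉ {1, 34} and s = 1, so 13 is a Miller–Rabin witness and 35 is composite.
Base 26: x_0 = 26^17 mod 35 = 31. x_0 ∉ {1, 34} and s = 1, so 26 is a Miller–Rabin witness and 35 is composite.
The smallest witness among the given bases is 5.

5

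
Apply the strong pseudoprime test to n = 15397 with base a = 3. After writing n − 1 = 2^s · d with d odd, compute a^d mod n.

n − 1 = 15396 = 2^2 · 3849, so s = 2 and d = 3849.
Repeated squaring mod 15397: 3^1 ≡ 3, 3^2 ≡ 9, 3^4 ≡ 81, 3^8 ≡ 6561, 3^16 ≡ 12106, 3^32 ≡ 6590, 3^64 ≡ 8560, 3^128 ≡ 14674, 3^256 ≡ 14628, 3^512 ≡ 6275, 3^1024 ≡ 5496, 3^2048 ≡ 12499.
3849 = 2048 + 1024 + 512 + 256 + 8 + 1, so 3^3849 ≡ 12499·5496·6275·14628·6561·3 ≡ 10283 (mod 15397).

10283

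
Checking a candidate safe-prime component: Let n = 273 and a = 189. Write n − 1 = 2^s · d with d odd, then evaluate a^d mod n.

63

n − 1 = 272 = 2^4 · 17, so s = 4 and d = 17.
189^17 mod 273 = 63.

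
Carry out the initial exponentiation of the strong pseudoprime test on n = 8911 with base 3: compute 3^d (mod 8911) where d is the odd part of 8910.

n − 1 = 8910 = 2^1 · 4455, so s = 1 and d = 4455.
3^4455 mod 8911 = 8910.

8910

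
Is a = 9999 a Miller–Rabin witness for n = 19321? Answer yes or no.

n − 1 = 19320 = 2^3 · 2415, so s = 3 and d = 2415.
x_0 = 9999^2415 mod 19321 = 12787.
x_0 is neither 1 nor 19320, so continue squaring.
x_1 = 12787^2 mod 19321 = 13067.
x_2 = 13067^2 mod 19321 = 6812.
Reached i = s−1 = 2 without hitting −1: 9999 is a Miller–Rabin witness and 19321 is composite.

yes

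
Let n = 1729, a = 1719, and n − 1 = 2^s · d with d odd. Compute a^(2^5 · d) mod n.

1

n − 1 = 1728 = 2^6 · 27, so s = 6 and d = 27.
x_0 = 1719^27 mod 1729 = 1.
x_1 = 1^2 mod 1729 = 1.
x_2 = 1^2 mod 1729 = 1.
x_3 = 1^2 mod 1729 = 1.
x_4 = 1^2 mod 1729 = 1.
x_5 = 1^2 mod 1729 = 1.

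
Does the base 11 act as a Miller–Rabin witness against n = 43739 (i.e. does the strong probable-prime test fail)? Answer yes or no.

no

n − 1 = 43738 = 2^1 · 21869, so s = 1 and d = 21869.
x_0 = 11^21869 mod 43739 = 43738.
x_0 = 43738 ≡ −1, so 11 is not a witness.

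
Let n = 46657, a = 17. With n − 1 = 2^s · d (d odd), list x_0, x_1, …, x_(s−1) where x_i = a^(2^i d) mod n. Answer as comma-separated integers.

31641, 33632, 5773, 14431, 23570, 1

n − 1 = 46656 = 2^6 · 729, so s = 6 and d = 729.
x_0 = 17^729 mod 46657 = 31641.
x_1 = 31641^2 mod 46657 = 33632.
x_2 = 33632^2 mod 46657 = 5773.
x_3 = 5773^2 mod 46657 = 14431.
x_4 = 14431^2 mod 46657 = 23570.
x_5 = 23570^2 mod 46657 = 1.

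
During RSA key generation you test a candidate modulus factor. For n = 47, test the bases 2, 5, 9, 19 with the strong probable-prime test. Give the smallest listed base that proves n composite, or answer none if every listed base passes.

none

n − 1 = 46 = 2^1 · 23, so s = 1 and d = 23.
Base 2: x_0 = 2^23 mod 47 = 1. x_0 = 1, so 2 is not a witness.
Base 5: x_0 = 5^23 mod 47 = 46. x_0 = 46 ≡ −1, so 5 is not a witness.
Base 9: x_0 = 9^23 mod 47 = 1. x_0 = 1, so 9 is not a witness.
Base 19: x_0 = 19^23 mod 47 = 46. x_0 = 46 ≡ −1, so 19 is not a witness.
No listed base is a witness for 47.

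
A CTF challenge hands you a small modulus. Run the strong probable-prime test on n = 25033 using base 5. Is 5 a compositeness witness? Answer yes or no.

n − 1 = 25032 = 2^3 · 3129, so s = 3 and d = 3129.
x_0 = 5^3129 mod 25033 = 10871.
x_0 is neither 1 nor 25032, so continue squaring.
x_1 = 10871^2 mod 25033 = 22881.
x_2 = 22881^2 mod 25033 = 25032.
x_2 ≡ −1, so 5 is not a witness.

no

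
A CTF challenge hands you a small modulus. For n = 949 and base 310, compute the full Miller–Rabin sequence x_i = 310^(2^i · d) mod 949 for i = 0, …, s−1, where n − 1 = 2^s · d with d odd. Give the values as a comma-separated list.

138, 64

n − 1 = 948 = 2^2 · 237, so s = 2 and d = 237.
x_0 = 310^237 mod 949 = 138.
x_1 = 138^2 mod 949 = 64.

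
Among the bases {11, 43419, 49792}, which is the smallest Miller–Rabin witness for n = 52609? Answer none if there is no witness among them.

n − 1 = 52608 = 2^7 · 411, so s = 7 and d = 411.
Base 11: x_0 = 11^411 mod 52609 = 16549. x_0 is neither 1 nor 52608, so continue squaring. x_1 = 16549^2 mod 52609 = 39556. x_2 = 39556^2 mod 52609 = 32867. x_3 = 32867^2 mod 52609 = 19092. x_4 = 19092^2 mod 52609 = 29312. x_5 = 29312^2 mod 52609 = 35765. x_6 = 35765^2 mod 52609 = 52608. x_6 ≡ −1, so 11 is not a witness.
Base 43419: x_0 = 43419^411 mod 52609 = 7241. x_0 is neither 1 nor 52608, so continue squaring. x_1 = 7241^2 mod 52609 = 33517. x_2 = 33517^2 mod 52609 = 29312. x_3 = 29312^2 mod 52609 = 35765. x_4 = 35765^2 mod 52609 = 52608. x_4 ≡ −1, so 43419 is not a witness.
Base 49792: x_0 = 49792^411 mod 52609 = 4137. x_0 is neither 1 nor 52608, so continue squaring. x_1 = 4137^2 mod 52609 = 16844. x_2 = 16844^2 mod 52609 = 52608. x_2 ≡ −1, so 49792 is not a witness.
No listed base is a witness for 52609.

none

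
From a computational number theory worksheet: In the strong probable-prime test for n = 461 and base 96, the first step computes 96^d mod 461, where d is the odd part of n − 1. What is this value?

n − 1 = 460 = 2^2 · 115, so s = 2 and d = 115.
96^115 mod 461 = 1.

1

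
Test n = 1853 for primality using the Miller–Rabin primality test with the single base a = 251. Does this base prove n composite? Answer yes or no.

n − 1 = 1852 = 2^2 · 463, so s = 2 and d = 463.
x_0 = 251^463 mod 1853 = 1602.
x_0 is neither 1 nor 1852, so continue squaring.
x_1 = 1602^2 mod 1853 = 1852.
x_1 ≡ −1, so 251 is not a witness.

no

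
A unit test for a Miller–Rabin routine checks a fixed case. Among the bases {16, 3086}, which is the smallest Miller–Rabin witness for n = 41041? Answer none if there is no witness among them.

n − 1 = 41040 = 2^4 · 2565, so s = 4 and d = 2565.
Base 16: x_0 = 16^2565 mod 41041 = 1. x_0 = 1, so 16 is not a witness.
Base 3086: x_0 = 3086^2565 mod 41041 = 24562. x_0 is neither 1 nor 41040, so continue squaring. x_1 = 24562^2 mod 41041 = 30185. x_2 = 30185^2 mod 41041 = 24025. x_3 = 24025^2 mod 41041 = 1. x_3 = 1 but x_2 ≠ ±1, a nontrivial square root of 1 — 3086 is a witness and 41041 is composite.
The smallest witness among the given bases is 3086.

3086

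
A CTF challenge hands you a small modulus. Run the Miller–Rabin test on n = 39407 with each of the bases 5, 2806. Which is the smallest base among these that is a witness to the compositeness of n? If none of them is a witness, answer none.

n − 1 = 39406 = 2^1 · 19703, so s = 1 and d = 19703.
Base 5: x_0 = 5^19703 mod 39407 = 376. x_0 ∉ {1, 39406} and s = 1, so 5 is a Miller–Rabin witness and 39407 is composite.
Base 2806: x_0 = 2806^19703 mod 39407 = 36496. x_0 ∉ {1, 39406} and s = 1, so 2806 is a Miller–Rabin witness and 39407 is composite.
The smallest witness among the given bases is 5.

5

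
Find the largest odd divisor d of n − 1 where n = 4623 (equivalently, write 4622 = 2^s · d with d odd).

Halving: 4622 → 2311; 2311 is odd.
So 4622 = 2^1 · 2311.

2311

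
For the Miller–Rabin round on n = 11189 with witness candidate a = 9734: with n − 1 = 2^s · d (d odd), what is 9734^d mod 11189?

n − 1 = 11188 = 2^2 · 2797, so s = 2 and d = 2797.
9734^2797 mod 11189 = 992.

992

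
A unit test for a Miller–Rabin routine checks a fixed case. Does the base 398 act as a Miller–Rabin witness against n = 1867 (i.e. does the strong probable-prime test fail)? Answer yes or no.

n − 1 = 1866 = 2^1 · 933, so s = 1 and d = 933.
x_0 = 398^933 mod 1867 = 1866.
x_0 = 1866 ≡ −1, so 398 is not a witness.

no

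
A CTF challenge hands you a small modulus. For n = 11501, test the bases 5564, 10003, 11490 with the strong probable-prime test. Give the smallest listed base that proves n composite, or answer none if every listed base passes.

n − 1 = 11500 = 2^2 · 2875, so s = 2 and d = 2875.
Base 5564: x_0 = 5564^2875 mod 11501 = 11500. x_0 = 11500 ≡ −1, so 5564 is not a witness.
Base 10003: x_0 = 10003^2875 mod 11501 = 4025. x_0 is neither 1 nor 11500, so continue squaring. x_1 = 4025^2 mod 11501 = 7217. Reached i = s−1 = 1 without hitting −1: 10003 is a Miller–Rabin witness and 11501 is composite.
Base 11490: x_0 = 11490^2875 mod 11501 = 2082. x_0 is neither 1 nor 11500, so continue squaring. x_1 = 2082^2 mod 11501 = 10348. Reached i = s−1 = 1 without hitting −1: 11490 is a Miller–Rabin witness and 11501 is composite.
The smallest witness among the given bases is 10003.

10003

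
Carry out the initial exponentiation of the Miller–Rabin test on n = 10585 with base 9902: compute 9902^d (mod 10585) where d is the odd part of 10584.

n − 1 = 10584 = 2^3 · 1323, so s = 3 and d = 1323.
9902^1323 mod 10585 = 5538.

5538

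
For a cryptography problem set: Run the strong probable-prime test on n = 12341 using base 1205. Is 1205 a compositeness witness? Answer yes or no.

n − 1 = 12340 = 2^2 · 3085, so s = 2 and d = 3085.
Repeated squaring mod 12341: 1205^1 ≡ 1205, 1205^2 ≡ 8128, 1205^4 ≡ 3011, 1205^8 ≡ 7827, 1205^16 ≡ 1205, 1205^32 ≡ 8128, 1205^64 ≡ 3011, 1205^128 ≡ 7827, 1205^256 ≡ 1205, 1205^512 ≡ 8128, 1205^1024 ≡ 3011, 1205^2048 ≡ 7827.
3085 = 2048 + 1024 + 8 + 4 + 1, so 1205^3085 ≡ 7827·3011·7827·3011·1205 ≡ 1 (mod 12341).
x_0 = 1205^3085 mod 12341 = 1.
x_0 = 1, so 1205 is not a witness.

no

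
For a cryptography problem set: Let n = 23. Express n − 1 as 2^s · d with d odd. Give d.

11

Halving: 22 → 11; 11 is odd.
So 22 = 2^1 · 11.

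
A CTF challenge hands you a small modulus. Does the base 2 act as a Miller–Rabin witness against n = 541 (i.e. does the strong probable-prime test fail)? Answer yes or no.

no

n − 1 = 540 = 2^2 · 135, so s = 2 and d = 135.
x_0 = 2^135 mod 541 = 52.
x_0 is neither 1 nor 540, so continue squaring.
x_1 = 52^2 mod 541 = 540.
x_1 ≡ −1, so 2 is not a witness.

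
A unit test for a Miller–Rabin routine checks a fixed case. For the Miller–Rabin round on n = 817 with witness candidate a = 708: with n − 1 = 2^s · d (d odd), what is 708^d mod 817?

653

n − 1 = 816 = 2^4 · 51, so s = 4 and d = 51.
708^51 mod 817 = 653.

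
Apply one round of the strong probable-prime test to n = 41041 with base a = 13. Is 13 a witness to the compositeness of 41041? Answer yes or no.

yes

n − 1 = 41040 = 2^4 · 2565, so s = 4 and d = 2565.
Repeated squaring mod 41041: 13^1 ≡ 13, 13^2 ≡ 169, 13^4 ≡ 28561, 13^8 ≡ 40846, 13^16 ≡ 38025, 13^32 ≡ 26195, 13^64 ≡ 13546, 13^128 ≡ 40846, 13^256 ≡ 38025, 13^512 ≡ 26195, 13^1024 ≡ 13546, 13^2048 ≡ 40846.
2565 = 2048 + 512 + 4 + 1, so 13^2565 ≡ 40846·26195·28561·13 ≡ 1924 (mod 41041).
x_0 = 13^2565 mod 41041 = 1924.
x_0 is neither 1 nor 41040, so continue squaring.
x_1 = 1924^2 mod 41041 = 8086.
x_2 = 8086^2 mod 41041 = 5083.
x_3 = 5083^2 mod 41041 = 22100.
Reached i = s−1 = 3 without hitting −1: 13 is a Miller–Rabin witness and 41041 is composite.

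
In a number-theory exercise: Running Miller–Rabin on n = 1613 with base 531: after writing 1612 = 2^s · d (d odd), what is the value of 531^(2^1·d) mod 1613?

n − 1 = 1612 = 2^2 · 403, so s = 2 and d = 403.
Repeated squaring mod 1613: 531^1 ≡ 531, 531^2 ≡ 1299, 531^4 ≡ 203, 531^8 ≡ 884, 531^16 ≡ 764, 531^32 ≡ 1403, 531^64 ≡ 549, 531^128 ≡ 1383, 531^256 ≡ 1284.
403 = 256 + 128 + 16 + 2 + 1, so 531^403 ≡ 1284·1383·764·1299·531 ≡ 1612 (mod 1613).
x_0 = 1612.
x_1 = 1612^2 mod 1613 = 1.

1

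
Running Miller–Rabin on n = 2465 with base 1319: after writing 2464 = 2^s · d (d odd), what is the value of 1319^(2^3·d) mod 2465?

1886

n − 1 = 2464 = 2^5 · 77, so s = 5 and d = 77.
x_0 = 1319^77 mod 2465 = 249.
x_1 = 249^2 mod 2465 = 376.
x_2 = 376^2 mod 2465 = 871.
x_3 = 871^2 mod 2465 = 1886.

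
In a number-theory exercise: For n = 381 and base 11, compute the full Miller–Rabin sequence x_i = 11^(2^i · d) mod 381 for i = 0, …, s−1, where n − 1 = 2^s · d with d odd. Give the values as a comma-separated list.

n − 1 = 380 = 2^2 · 95, so s = 2 and d = 95.
x_0 = 11^95 mod 381 = 284.
x_1 = 284^2 mod 381 = 265.

284, 265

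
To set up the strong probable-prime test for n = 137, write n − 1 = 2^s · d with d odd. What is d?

17

Halving: 136 → 68 → 34 → 17; 17 is odd.
So 136 = 2^3 · 17.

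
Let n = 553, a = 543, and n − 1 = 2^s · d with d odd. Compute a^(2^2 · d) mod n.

n − 1 = 552 = 2^3 · 69, so s = 3 and d = 69.
x_0 = 543^69 mod 553 = 428.
x_1 = 428^2 mod 553 = 141.
x_2 = 141^2 mod 553 = 526.

526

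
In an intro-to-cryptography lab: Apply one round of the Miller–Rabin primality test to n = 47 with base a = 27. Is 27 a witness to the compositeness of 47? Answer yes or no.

no

n − 1 = 46 = 2^1 · 23, so s = 1 and d = 23.
Repeated squaring mod 47: 27^1 ≡ 27, 27^2 ≡ 24, 27^4 ≡ 12, 27^8 ≡ 3, 27^16 ≡ 9.
23 = 16 + 4 + 2 + 1, so 27^23 ≡ 9·12·24·27 ≡ 1 (mod 47).
x_0 = 27^23 mod 47 = 1.
x_0 = 1, so 27 is not a witness.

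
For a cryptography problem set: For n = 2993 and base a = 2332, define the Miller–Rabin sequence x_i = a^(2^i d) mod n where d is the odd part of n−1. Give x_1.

1097

n − 1 = 2992 = 2^4 · 187, so s = 4 and d = 187.
x_0 = 2332^187 mod 2993 = 1866.
x_1 = 1866^2 mod 2993 = 1097.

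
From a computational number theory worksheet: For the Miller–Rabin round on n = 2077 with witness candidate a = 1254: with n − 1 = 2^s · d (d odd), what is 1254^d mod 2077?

n − 1 = 2076 = 2^2 · 519, so s = 2 and d = 519.
Repeated squaring mod 2077: 1254^1 ≡ 1254, 1254^2 ≡ 227, 1254^4 ≡ 1681, 1254^8 ≡ 1041, 1254^16 ≡ 1564, 1254^32 ≡ 1467, 1254^64 ≡ 317, 1254^128 ≡ 793, 1254^256 ≡ 1595, 1254^512 ≡ 1777.
519 = 512 + 4 + 2 + 1, so 1254^519 ≡ 1777·1681·227·1254 ≡ 1182 (mod 2077).

1182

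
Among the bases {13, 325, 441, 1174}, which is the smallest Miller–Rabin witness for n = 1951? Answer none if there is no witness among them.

n − 1 = 1950 = 2^1 · 975, so s = 1 and d = 975.
Base 13: x_0 = 13^975 mod 1951 = 1. x_0 = 1, so 13 is not a witness.
Base 325: x_0 = 325^975 mod 1951 = 1. x_0 = 1, so 325 is not a witness.
Base 441: x_0 = 441^975 mod 1951 = 1. x_0 = 1, so 441 is not a witness.
Base 1174: x_0 = 1174^975 mod 1951 = 1. x_0 = 1, so 1174 is not a witness.
No listed base is a witness for 1951.

none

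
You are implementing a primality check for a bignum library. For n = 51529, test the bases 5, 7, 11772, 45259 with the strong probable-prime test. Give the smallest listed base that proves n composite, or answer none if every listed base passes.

5

n − 1 = 51528 = 2^3 · 6441, so s = 3 and d = 6441.
Base 5: x_0 = 5^6441 mod 51529 = 29963. x_0 is neither 1 nor 51528, so continue squaring. x_1 = 29963^2 mod 51529 = 43131. x_2 = 43131^2 mod 51529 = 34732. Reached i = s−1 = 2 without hitting −1: 5 is a Miller–Rabin witness and 51529 is composite.
Base 7: x_0 = 7^6441 mod 51529 = 49941. x_0 is neither 1 nor 51528, so continue squaring. x_1 = 49941^2 mod 51529 = 48352. x_2 = 48352^2 mod 51529 = 45174. Reached i = s−1 = 2 without hitting −1: 7 is a Miller–Rabin witness and 51529 is composite.
Base 11772: x_0 = 11772^6441 mod 51529 = 22928. x_0 is neither 1 nor 51528, so continue squaring. x_1 = 22928^2 mod 51529 = 45855. x_2 = 45855^2 mod 51529 = 40180. Reached i = s−1 = 2 without hitting −1: 11772 is a Miller–Rabin witness and 51529 is composite.
Base 45259: x_0 = 45259^6441 mod 51529 = 10441. x_0 is neither 1 nor 51528, so continue squaring. x_1 = 10441^2 mod 51529 = 30646. x_2 = 30646^2 mod 51529 = 9762. Reached i = s−1 = 2 without hitting −1: 45259 is a Miller–Rabin witness and 51529 is composite.
The smallest witness among the given bases is 5.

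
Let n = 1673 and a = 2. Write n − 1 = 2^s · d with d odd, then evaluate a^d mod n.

452

n − 1 = 1672 = 2^3 · 209, so s = 3 and d = 209.
Repeated squaring mod 1673: 2^1 ≡ 2, 2^2 ≡ 4, 2^4 ≡ 16, 2^8 ≡ 256, 2^16 ≡ 289, 2^32 ≡ 1544, 2^64 ≡ 1584, 2^128 ≡ 1229.
209 = 128 + 64 + 16 + 1, so 2^209 ≡ 1229·1584·289·2 ≡ 452 (mod 1673).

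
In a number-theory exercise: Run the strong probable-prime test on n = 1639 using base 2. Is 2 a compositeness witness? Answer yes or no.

n − 1 = 1638 = 2^1 · 819, so s = 1 and d = 819.
x_0 = 2^819 mod 1639 = 1458.
x_0 ∉ {1, 1638} and s = 1, so 2 is a Miller–Rabin witness and 1639 is composite.

yes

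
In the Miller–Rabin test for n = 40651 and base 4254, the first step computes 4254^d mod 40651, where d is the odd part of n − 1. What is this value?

23453

n − 1 = 40650 = 2^1 · 20325, so s = 1 and d = 20325.
Repeated squaring mod 40651: 4254^1 ≡ 4254, 4254^2 ≡ 6821, 4254^4 ≡ 21297, 4254^8 ≡ 19002, 4254^16 ≡ 13822, 4254^32 ≡ 28635, 4254^64 ≡ 32555, 4254^128 ≡ 15804, 4254^256 ≡ 6672, 4254^512 ≡ 2739, 4254^1024 ≡ 22337, 4254^2048 ≡ 31846, 4254^4096 ≡ 6568, 4254^8192 ≡ 7913, 4254^16384 ≡ 13029.
20325 = 16384 + 2048 + 1024 + 512 + 256 + 64 + 32 + 4 + 1, so 4254^20325 ≡ 13029·31846·22337·2739·6672·32555·28635·21297·4254 ≡ 23453 (mod 40651).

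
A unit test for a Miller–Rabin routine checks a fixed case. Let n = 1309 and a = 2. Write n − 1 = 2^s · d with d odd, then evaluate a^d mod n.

n − 1 = 1308 = 2^2 · 327, so s = 2 and d = 327.
Repeated squaring mod 1309: 2^1 ≡ 2, 2^2 ≡ 4, 2^4 ≡ 16, 2^8 ≡ 256, 2^16 ≡ 86, 2^32 ≡ 851, 2^64 ≡ 324, 2^128 ≡ 256, 2^256 ≡ 86.
327 = 256 + 64 + 4 + 2 + 1, so 2^327 ≡ 86·324·16·4·2 ≡ 876 (mod 1309).

876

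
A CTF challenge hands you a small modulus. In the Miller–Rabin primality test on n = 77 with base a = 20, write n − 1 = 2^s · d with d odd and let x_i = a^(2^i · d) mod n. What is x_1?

36

n − 1 = 76 = 2^2 · 19, so s = 2 and d = 19.
x_0 = 20^19 mod 77 = 27.
x_1 = 27^2 mod 77 = 36.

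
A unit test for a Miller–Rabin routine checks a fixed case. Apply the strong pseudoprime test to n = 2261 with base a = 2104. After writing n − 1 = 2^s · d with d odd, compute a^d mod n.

n − 1 = 2260 = 2^2 · 565, so s = 2 and d = 565.
Repeated squaring mod 2261: 2104^1 ≡ 2104, 2104^2 ≡ 2039, 2104^4 ≡ 1803, 2104^8 ≡ 1752, 2104^16 ≡ 1327, 2104^32 ≡ 1871, 2104^64 ≡ 613, 2104^128 ≡ 443, 2104^256 ≡ 1803, 2104^512 ≡ 1752.
565 = 512 + 32 + 16 + 4 + 1, so 2104^565 ≡ 1752·1871·1327·1803·2104 ≡ 1390 (mod 2261).

1390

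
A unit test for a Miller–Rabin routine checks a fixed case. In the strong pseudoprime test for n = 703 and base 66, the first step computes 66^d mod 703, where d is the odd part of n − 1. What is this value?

n − 1 = 702 = 2^1 · 351, so s = 1 and d = 351.
Repeated squaring mod 703: 66^1 ≡ 66, 66^2 ≡ 138, 66^4 ≡ 63, 66^8 ≡ 454, 66^16 ≡ 137, 66^32 ≡ 491, 66^64 ≡ 655, 66^128 ≡ 195, 66^256 ≡ 63.
351 = 256 + 64 + 16 + 8 + 4 + 2 + 1, so 66^351 ≡ 63·655·137·454·63·138·66 ≡ 191 (mod 703).

191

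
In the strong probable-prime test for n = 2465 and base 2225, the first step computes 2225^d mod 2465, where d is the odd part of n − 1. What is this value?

n − 1 = 2464 = 2^5 · 77, so s = 5 and d = 77.
2225^77 mod 2465 = 1090.

1090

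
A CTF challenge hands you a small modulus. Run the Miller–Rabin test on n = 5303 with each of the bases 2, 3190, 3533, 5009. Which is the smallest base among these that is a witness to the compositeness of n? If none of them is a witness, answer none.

n − 1 = 5302 = 2^1 · 2651, so s = 1 and d = 2651.
Base 2: x_0 = 2^2651 mod 5303 = 1. x_0 = 1, so 2 is not a witness.
Base 3190: x_0 = 3190^2651 mod 5303 = 1. x_0 = 1, so 3190 is not a witness.
Base 3533: x_0 = 3533^2651 mod 5303 = 1. x_0 = 1, so 3533 is not a witness.
Base 5009: x_0 = 5009^2651 mod 5303 = 5302. x_0 = 5302 ≡ −1, so 5009 is not a witness.
No listed base is a witness for 5303.

none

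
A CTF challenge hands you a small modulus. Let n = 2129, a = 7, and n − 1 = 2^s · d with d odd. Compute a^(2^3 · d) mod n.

n − 1 = 2128 = 2^4 · 133, so s = 4 and d = 133.
Repeated squaring mod 2129: 7^1 ≡ 7, 7^2 ≡ 49, 7^4 ≡ 272, 7^8 ≡ 1598, 7^16 ≡ 933, 7^32 ≡ 1857, 7^64 ≡ 1598, 7^128 ≡ 933.
133 = 128 + 4 + 1, so 7^133 ≡ 933·272·7 ≡ 846 (mod 2129).
x_0 = 846.
x_1 = 846^2 mod 2129 = 372.
x_2 = 372^2 mod 2129 = 2128.
x_3 = 2128^2 mod 2129 = 1.

1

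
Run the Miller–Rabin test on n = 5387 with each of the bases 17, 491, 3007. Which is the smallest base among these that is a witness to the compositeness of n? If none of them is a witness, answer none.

n − 1 = 5386 = 2^1 · 2693, so s = 1 and d = 2693.
Base 17: x_0 = 17^2693 mod 5387 = 1. x_0 = 1, so 17 is not a witness.
Base 491: x_0 = 491^2693 mod 5387 = 1. x_0 = 1, so 491 is not a witness.
Base 3007: x_0 = 3007^2693 mod 5387 = 5386. x_0 = 5386 ≡ −1, so 3007 is not a witness.
No listed base is a witness for 5387.

none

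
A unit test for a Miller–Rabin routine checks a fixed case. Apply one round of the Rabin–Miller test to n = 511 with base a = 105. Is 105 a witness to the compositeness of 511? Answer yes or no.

yes

n − 1 = 510 = 2^1 · 255, so s = 1 and d = 255.
x_0 = 105^255 mod 511 = 210.
x_0 ∉ {1, 510} and s = 1, so 105 is a Miller–Rabin witness and 511 is composite.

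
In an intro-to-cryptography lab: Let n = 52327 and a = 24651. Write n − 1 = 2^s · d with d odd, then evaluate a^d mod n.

44847

n − 1 = 52326 = 2^1 · 26163, so s = 1 and d = 26163.
24651^26163 mod 52327 = 44847.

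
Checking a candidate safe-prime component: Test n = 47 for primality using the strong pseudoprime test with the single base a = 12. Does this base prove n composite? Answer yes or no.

n − 1 = 46 = 2^1 · 23, so s = 1 and d = 23.
x_0 = 12^23 mod 47 = 1.
x_0 = 1, so 12 is not a witness.

no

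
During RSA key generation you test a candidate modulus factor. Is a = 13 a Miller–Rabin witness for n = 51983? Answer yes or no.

yes

n − 1 = 51982 = 2^1 · 25991, so s = 1 and d = 25991.
x_0 = 13^25991 mod 51983 = 37468.
x_0 ∉ {1, 51982} and s = 1, so 13 is a Miller–Rabin witness and 51983 is composite.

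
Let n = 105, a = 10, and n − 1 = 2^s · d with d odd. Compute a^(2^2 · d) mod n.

n − 1 = 104 = 2^3 · 13, so s = 3 and d = 13.
By repeated squaring, 10^13 ≡ 10 (mod 105).
x_0 = 10.
x_1 = 10^2 mod 105 = 100.
x_2 = 100^2 mod 105 = 25.

25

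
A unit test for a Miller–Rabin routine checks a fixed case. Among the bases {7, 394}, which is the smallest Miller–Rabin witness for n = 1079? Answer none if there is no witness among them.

n − 1 = 1078 = 2^1 · 539, so s = 1 and d = 539.
Base 7: x_0 = 7^539 mod 1079 = 951. x_0 ∉ {1, 1078} and s = 1, so 7 is a Miller–Rabin witness and 1079 is composite.
Base 394: x_0 = 394^539 mod 1079 = 933. x_0 ∉ {1, 1078} and s = 1, so 394 is a Miller–Rabin witness and 1079 is composite.
The smallest witness among the given bases is 7.

7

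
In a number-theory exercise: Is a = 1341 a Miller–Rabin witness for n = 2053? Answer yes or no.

n − 1 = 2052 = 2^2 · 513, so s = 2 and d = 513.
Repeated squaring mod 2053: 1341^1 ≡ 1341, 1341^2 ≡ 1906, 1341^4 ≡ 1079, 1341^8 ≡ 190, 1341^16 ≡ 1199, 1341^32 ≡ 501, 1341^64 ≡ 535, 1341^128 ≡ 858, 1341^256 ≡ 1190, 1341^512 ≡ 1583.
513 = 512 + 1, so 1341^513 ≡ 1583·1341 ≡ 1 (mod 2053).
x_0 = 1341^513 mod 2053 = 1.
x_0 = 1, so 1341 is not a witness.

no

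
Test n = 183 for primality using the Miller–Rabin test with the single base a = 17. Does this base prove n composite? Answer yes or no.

n − 1 = 182 = 2^1 · 91, so s = 1 and d = 91.
x_0 = 17^91 mod 183 = 44.
x_0 ∉ {1, 182} and s = 1, so 17 is a Miller–Rabin witness and 183 is composite.

yes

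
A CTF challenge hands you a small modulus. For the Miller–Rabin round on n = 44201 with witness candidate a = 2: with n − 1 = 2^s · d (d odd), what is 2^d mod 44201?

44200

n − 1 = 44200 = 2^3 · 5525, so s = 3 and d = 5525.
2^5525 mod 44201 = 44200.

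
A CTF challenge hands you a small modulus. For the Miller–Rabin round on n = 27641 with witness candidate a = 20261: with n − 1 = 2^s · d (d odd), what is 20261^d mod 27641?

n − 1 = 27640 = 2^3 · 3455, so s = 3 and d = 3455.
20261^3455 mod 27641 = 14758.

14758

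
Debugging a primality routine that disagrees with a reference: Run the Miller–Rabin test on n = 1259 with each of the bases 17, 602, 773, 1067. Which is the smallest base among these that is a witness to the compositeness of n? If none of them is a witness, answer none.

none

n − 1 = 1258 = 2^1 · 629, so s = 1 and d = 629.
Base 17: x_0 = 17^629 mod 1259 = 1. x_0 = 1, so 17 is not a witness.
Base 602: x_0 = 602^629 mod 1259 = 1258. x_0 = 1258 ≡ −1, so 602 is not a witness.
Base 773: x_0 = 773^629 mod 1259 = 1. x_0 = 1, so 773 is not a witness.
Base 1067: x_0 = 1067^629 mod 1259 = 1258. x_0 = 1258 ≡ −1, so 1067 is not a witness.
No listed base is a witness for 1259.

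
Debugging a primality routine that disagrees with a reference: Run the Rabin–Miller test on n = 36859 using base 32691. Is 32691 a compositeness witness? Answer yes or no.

yes

n − 1 = 36858 = 2^1 · 18429, so s = 1 and d = 18429.
x_0 = 32691^18429 mod 36859 = 27.
x_0 ∉ {1, 36858} and s = 1, so 32691 is a Miller–Rabin witness and 36859 is composite.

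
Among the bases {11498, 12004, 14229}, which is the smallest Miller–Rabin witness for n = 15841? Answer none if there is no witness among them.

12004

n − 1 = 15840 = 2^5 · 495, so s = 5 and d = 495.
Base 11498: x_0 = 11498^495 mod 15841 = 1. x_0 = 1, so 11498 is not a witness.
Base 12004: x_0 = 12004^495 mod 15841 = 13579. x_0 is neither 1 nor 15840, so continue squaring. x_1 = 13579^2 mod 15841 = 1. x_1 = 1 but x_0 ≠ ±1, a nontrivial square root of 1 — 12004 is a witness and 15841 is composite.
Base 14229: x_0 = 14229^495 mod 15841 = 1798. x_0 is neither 1 nor 15840, so continue squaring. x_1 = 1798^2 mod 15841 = 1240. x_2 = 1240^2 mod 15841 = 1023. x_3 = 1023^2 mod 15841 = 1023. x_4 = 1023^2 mod 15841 = 1023. Reached i = s−1 = 4 without hitting −1: 14229 is a Miller–Rabin witness and 15841 is composite.
The smallest witness among the given bases is 12004.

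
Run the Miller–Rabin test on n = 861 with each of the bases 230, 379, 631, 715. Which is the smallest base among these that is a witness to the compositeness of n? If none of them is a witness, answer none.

n − 1 = 860 = 2^2 · 215, so s = 2 and d = 215.
Base 230: x_0 = 230^215 mod 861 = 860. x_0 = 860 ≡ −1, so 230 is not a witness.
Base 379: x_0 = 379^215 mod 861 = 1. x_0 = 1, so 379 is not a witness.
Base 631: x_0 = 631^215 mod 861 = 1. x_0 = 1, so 631 is not a witness.
Base 715: x_0 = 715^215 mod 861 = 1. x_0 = 1, so 715 is not a witness.
No listed base is a witness for 861.

none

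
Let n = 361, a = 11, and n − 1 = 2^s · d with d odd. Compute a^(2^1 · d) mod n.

n − 1 = 360 = 2^3 · 45, so s = 3 and d = 45.
x_0 = 11^45 mod 361 = 96.
x_1 = 96^2 mod 361 = 191.

191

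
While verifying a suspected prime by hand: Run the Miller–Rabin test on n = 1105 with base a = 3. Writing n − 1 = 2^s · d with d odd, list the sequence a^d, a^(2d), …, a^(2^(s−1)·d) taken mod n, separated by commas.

n − 1 = 1104 = 2^4 · 69, so s = 4 and d = 69.
x_0 = 3^69 mod 1105 = 1093.
x_1 = 1093^2 mod 1105 = 144.
x_2 = 144^2 mod 1105 = 846.
x_3 = 846^2 mod 1105 = 781.

1093, 144, 846, 781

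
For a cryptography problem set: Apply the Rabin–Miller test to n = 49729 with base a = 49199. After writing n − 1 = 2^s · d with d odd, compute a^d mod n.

n − 1 = 49728 = 2^6 · 777, so s = 6 and d = 777.
49199^777 mod 49729 = 37465.

37465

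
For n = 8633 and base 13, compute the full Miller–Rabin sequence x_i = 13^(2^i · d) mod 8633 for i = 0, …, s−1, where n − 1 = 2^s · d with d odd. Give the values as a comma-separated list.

3919, 454, 7557

n − 1 = 8632 = 2^3 · 1079, so s = 3 and d = 1079.
x_0 = 13^1079 mod 8633 = 3919.
x_1 = 3919^2 mod 8633 = 454.
x_2 = 454^2 mod 8633 = 7557.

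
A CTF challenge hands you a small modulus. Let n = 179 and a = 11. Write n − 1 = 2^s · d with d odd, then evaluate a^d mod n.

178

n − 1 = 178 = 2^1 · 89, so s = 1 and d = 89.
Repeated squaring mod 179: 11^1 ≡ 11, 11^2 ≡ 121, 11^4 ≡ 142, 11^8 ≡ 116, 11^16 ≡ 31, 11^32 ≡ 66, 11^64 ≡ 60.
89 = 64 + 16 + 8 + 1, so 11^89 ≡ 60·31·116·11 ≡ 178 (mod 179).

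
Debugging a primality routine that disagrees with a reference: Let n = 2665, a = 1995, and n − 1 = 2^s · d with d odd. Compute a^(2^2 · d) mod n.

n − 1 = 2664 = 2^3 · 333, so s = 3 and d = 333.
Repeated squaring mod 2665: 1995^1 ≡ 1995, 1995^2 ≡ 1180, 1995^4 ≡ 1270, 1995^8 ≡ 575, 1995^16 ≡ 165, 1995^32 ≡ 575, 1995^64 ≡ 165, 1995^128 ≡ 575, 1995^256 ≡ 165.
333 = 256 + 64 + 8 + 4 + 1, so 1995^333 ≡ 165·165·575·1270·1995 ≡ 1695 (mod 2665).
x_0 = 1695.
x_1 = 1695^2 mod 2665 = 155.
x_2 = 155^2 mod 2665 = 40.

40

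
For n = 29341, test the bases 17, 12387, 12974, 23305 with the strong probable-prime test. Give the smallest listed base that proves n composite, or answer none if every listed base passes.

n − 1 = 29340 = 2^2 · 7335, so s = 2 and d = 7335.
Base 17: x_0 = 17^7335 mod 29341 = 23230. x_0 is neither 1 nor 29340, so continue squaring. x_1 = 23230^2 mod 29341 = 22569. Reached i = s−1 = 1 without hitting −1: 17 is a Miller–Rabin witness and 29341 is composite.
Base 12387: x_0 = 12387^7335 mod 29341 = 18543. x_0 is neither 1 nor 29340, so continue squaring. x_1 = 18543^2 mod 29341 = 25011. Reached i = s−1 = 1 without hitting −1: 12387 is a Miller–Rabin witness and 29341 is composite.
Base 12974: x_0 = 12974^7335 mod 29341 = 16471. x_0 is neither 1 nor 29340, so continue squaring. x_1 = 16471^2 mod 29341 = 6955. Reached i = s−1 = 1 without hitting −1: 12974 is a Miller–Rabin witness and 29341 is composite.
Base 23305: x_0 = 23305^7335 mod 29341 = 2744. x_0 is neither 1 nor 29340, so continue squaring. x_1 = 2744^2 mod 29341 = 18240. Reached i = s−1 = 1 without hitting −1: 23305 is a Miller–Rabin witness and 29341 is composite.
The smallest witness among the given bases is 17.

17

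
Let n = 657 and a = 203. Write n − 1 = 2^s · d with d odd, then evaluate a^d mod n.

434

n − 1 = 656 = 2^4 · 41, so s = 4 and d = 41.
203^41 mod 657 = 434.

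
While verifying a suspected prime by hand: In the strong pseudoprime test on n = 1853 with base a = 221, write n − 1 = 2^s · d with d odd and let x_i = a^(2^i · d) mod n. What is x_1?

1547

n − 1 = 1852 = 2^2 · 463, so s = 2 and d = 463.
x_0 = 221^463 mod 1853 = 408.
x_1 = 408^2 mod 1853 = 1547.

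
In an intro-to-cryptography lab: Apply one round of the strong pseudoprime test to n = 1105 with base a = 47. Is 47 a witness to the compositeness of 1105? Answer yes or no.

n − 1 = 1104 = 2^4 · 69, so s = 4 and d = 69.
x_0 = 47^69 mod 1105 = 47.
x_0 is neither 1 nor 1104, so continue squaring.
x_1 = 47^2 mod 1105 = 1104.
x_1 ≡ −1, so 47 is not a witness.

no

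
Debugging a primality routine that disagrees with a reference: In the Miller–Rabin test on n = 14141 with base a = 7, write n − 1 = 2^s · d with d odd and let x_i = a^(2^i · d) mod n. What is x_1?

n − 1 = 14140 = 2^2 · 3535, so s = 2 and d = 3535.
Repeated squaring mod 14141: 7^1 ≡ 7, 7^2 ≡ 49, 7^4 ≡ 2401, 7^8 ≡ 9414, 7^16 ≡ 1749, 7^32 ≡ 4545, 7^64 ≡ 11165, 7^128 ≡ 4310, 7^256 ≡ 8967, 7^512 ≡ 1363, 7^1024 ≡ 5298, 7^2048 ≡ 13060.
3535 = 2048 + 1024 + 256 + 128 + 64 + 8 + 4 + 2 + 1, so 7^3535 ≡ 13060·5298·8967·4310·11165·9414·2401·49·7 ≡ 2976 (mod 14141).
x_0 = 2976.
x_1 = 2976^2 mod 14141 = 4310.

4310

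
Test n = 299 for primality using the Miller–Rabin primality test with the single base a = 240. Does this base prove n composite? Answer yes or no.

yes

n − 1 = 298 = 2^1 · 149, so s = 1 and d = 149.
Repeated squaring mod 299: 240^1 ≡ 240, 240^2 ≡ 192, 240^4 ≡ 87, 240^8 ≡ 94, 240^16 ≡ 165, 240^32 ≡ 16, 240^64 ≡ 256, 240^128 ≡ 55.
149 = 128 + 16 + 4 + 1, so 240^149 ≡ 55·165·87·240 ≡ 132 (mod 299).
x_0 = 240^149 mod 299 = 132.
x_0 ∉ {1, 298} and s = 1, so 240 is a Miller–Rabin witness and 299 is composite.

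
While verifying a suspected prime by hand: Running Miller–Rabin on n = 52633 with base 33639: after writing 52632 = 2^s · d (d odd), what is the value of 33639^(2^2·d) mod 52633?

41098

n − 1 = 52632 = 2^3 · 6579, so s = 3 and d = 6579.
Repeated squaring mod 52633: 33639^1 ≡ 33639, 33639^2 ≡ 25454, 33639^4 ≡ 46519, 33639^8 ≡ 11566, 33639^16 ≡ 31903, 33639^32 ≡ 37088, 33639^64 ≡ 8922, 33639^128 ≡ 20988, 33639^256 ≡ 10567, 33639^512 ≡ 26896, 33639^1024 ≡ 6864, 33639^2048 ≡ 7961, 33639^4096 ≡ 7389.
6579 = 4096 + 2048 + 256 + 128 + 32 + 16 + 2 + 1, so 33639^6579 ≡ 7389·7961·10567·20988·37088·31903·25454·33639 ≡ 15863 (mod 52633).
x_0 = 15863.
x_1 = 15863^2 mod 52633 = 49029.
x_2 = 49029^2 mod 52633 = 41098.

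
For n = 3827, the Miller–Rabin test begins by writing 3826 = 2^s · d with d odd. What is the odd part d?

1913

Halving: 3826 → 1913; 1913 is odd.
So 3826 = 2^1 · 1913.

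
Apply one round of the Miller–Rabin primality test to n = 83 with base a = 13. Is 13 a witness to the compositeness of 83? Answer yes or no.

no

n − 1 = 82 = 2^1 · 41, so s = 1 and d = 41.
By repeated squaring, 13^41 ≡ 82 (mod 83).
x_0 = 13^41 mod 83 = 82.
x_0 = 82 ≡ −1, so 13 is not a witness.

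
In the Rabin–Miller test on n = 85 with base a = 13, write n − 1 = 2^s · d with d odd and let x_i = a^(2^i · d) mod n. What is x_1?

n − 1 = 84 = 2^2 · 21, so s = 2 and d = 21.
x_0 = 13^21 mod 85 = 13.
x_1 = 13^2 mod 85 = 84.

84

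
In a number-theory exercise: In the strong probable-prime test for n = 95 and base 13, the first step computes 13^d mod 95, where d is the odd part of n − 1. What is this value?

2

n − 1 = 94 = 2^1 · 47, so s = 1 and d = 47.
By repeated squaring, 13^47 ≡ 2 (mod 95).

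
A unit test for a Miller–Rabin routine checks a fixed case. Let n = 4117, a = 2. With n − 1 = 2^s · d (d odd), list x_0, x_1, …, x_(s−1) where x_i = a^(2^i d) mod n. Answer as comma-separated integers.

547, 2785

n − 1 = 4116 = 2^2 · 1029, so s = 2 and d = 1029.
x_0 = 2^1029 mod 4117 = 547.
x_1 = 547^2 mod 4117 = 2785.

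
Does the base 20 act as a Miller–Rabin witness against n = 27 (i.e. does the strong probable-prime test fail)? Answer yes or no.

n − 1 = 26 = 2^1 · 13, so s = 1 and d = 13.
By repeated squaring, 20^13 ≡ 2 (mod 27).
x_0 = 20^13 mod 27 = 2.
x_0 ∉ {1, 26} and s = 1, so 20 is a Miller–Rabin witness and 27 is composite.

yes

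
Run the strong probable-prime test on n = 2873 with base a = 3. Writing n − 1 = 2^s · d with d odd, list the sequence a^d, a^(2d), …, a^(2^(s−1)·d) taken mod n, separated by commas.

n − 1 = 2872 = 2^3 · 359, so s = 3 and d = 359.
x_0 = 3^359 mod 2873 = 1660.
x_1 = 1660^2 mod 2873 = 393.
x_2 = 393^2 mod 2873 = 2180.

1660, 393, 2180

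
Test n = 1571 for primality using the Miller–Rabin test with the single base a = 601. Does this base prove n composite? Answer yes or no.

n − 1 = 1570 = 2^1 · 785, so s = 1 and d = 785.
Repeated squaring mod 1571: 601^1 ≡ 601, 601^2 ≡ 1442, 601^4 ≡ 931, 601^8 ≡ 1140, 601^16 ≡ 383, 601^32 ≡ 586, 601^64 ≡ 918, 601^128 ≡ 668, 601^256 ≡ 60, 601^512 ≡ 458.
785 = 512 + 256 + 16 + 1, so 601^785 ≡ 458·60·383·601 ≡ 1570 (mod 1571).
x_0 = 601^785 mod 1571 = 1570.
x_0 = 1570 ≡ −1, so 601 is not a witness.

no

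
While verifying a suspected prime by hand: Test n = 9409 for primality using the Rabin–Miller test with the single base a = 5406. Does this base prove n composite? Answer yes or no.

yes

n − 1 = 9408 = 2^6 · 147, so s = 6 and d = 147.
x_0 = 5406^147 mod 9409 = 7876.
x_0 is neither 1 nor 9408, so continue squaring.
x_1 = 7876^2 mod 9409 = 7248.
x_2 = 7248^2 mod 9409 = 3057.
x_3 = 3057^2 mod 9409 = 2112.
x_4 = 2112^2 mod 9409 = 678.
x_5 = 678^2 mod 9409 = 8052.
Reached i = s−1 = 5 without hitting −1: 5406 is a Miller–Rabin witness and 9409 is composite.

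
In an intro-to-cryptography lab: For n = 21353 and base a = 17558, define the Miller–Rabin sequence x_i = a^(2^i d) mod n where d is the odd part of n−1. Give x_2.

3916

n − 1 = 21352 = 2^3 · 2669, so s = 3 and d = 2669.
x_0 = 17558^2669 mod 21353 = 5234.
x_1 = 5234^2 mod 21353 = 20210.
x_2 = 20210^2 mod 21353 = 3916.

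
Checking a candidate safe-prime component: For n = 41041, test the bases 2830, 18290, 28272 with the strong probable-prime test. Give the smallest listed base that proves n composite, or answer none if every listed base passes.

n − 1 = 41040 = 2^4 · 2565, so s = 4 and d = 2565.
Base 2830: x_0 = 2830^2565 mod 41041 = 1. x_0 = 1, so 2830 is not a witness.
Base 18290: x_0 = 18290^2565 mod 41041 = 41040. x_0 = 41040 ≡ −1, so 18290 is not a witness.
Base 28272: x_0 = 28272^2565 mod 41041 = 41040. x_0 = 41040 ≡ −1, so 28272 is not a witness.
No listed base is a witness for 41041.

none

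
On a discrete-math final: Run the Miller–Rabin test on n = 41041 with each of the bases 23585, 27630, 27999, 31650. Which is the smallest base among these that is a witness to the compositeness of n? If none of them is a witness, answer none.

27630

n − 1 = 41040 = 2^4 · 2565, so s = 4 and d = 2565.
Base 23585: x_0 = 23585^2565 mod 41041 = 1. x_0 = 1, so 23585 is not a witness.
Base 27630: x_0 = 27630^2565 mod 41041 = 34728. x_0 is neither 1 nor 41040, so continue squaring. x_1 = 34728^2 mod 41041 = 3158. x_2 = 3158^2 mod 41041 = 1. x_2 = 1 but x_1 ≠ ±1, a nontrivial square root of 1 — 27630 is a witness and 41041 is composite.
Base 27999: x_0 = 27999^2565 mod 41041 = 20747. x_0 is neither 1 nor 41040, so continue squaring. x_1 = 20747^2 mod 41041 = 1. x_1 = 1 but x_0 ≠ ±1, a nontrivial square root of 1 — 27999 is a witness and 41041 is composite.
Base 31650: x_0 = 31650^2565 mod 41041 = 13047. x_0 is neither 1 nor 41040, so continue squaring. x_1 = 13047^2 mod 41041 = 27182. x_2 = 27182^2 mod 41041 = 1. x_2 = 1 but x_1 ≠ ±1, a nontrivial square root of 1 — 31650 is a witness and 41041 is composite.
The smallest witness among the given bases is 27630.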